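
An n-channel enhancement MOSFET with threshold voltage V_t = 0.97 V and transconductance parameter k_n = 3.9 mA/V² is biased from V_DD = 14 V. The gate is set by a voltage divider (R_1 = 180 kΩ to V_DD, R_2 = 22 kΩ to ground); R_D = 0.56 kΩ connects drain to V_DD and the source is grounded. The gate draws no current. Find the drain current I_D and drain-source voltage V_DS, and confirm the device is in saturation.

I_D ≈ 0.6 mA, V_DS ≈ 14 V

V_G = V_DD·R_2/(R_1+R_2) = 14×22/202 = 1.52 V. With the source grounded, V_GS = V_G = 1.52 V.
Assume saturation: I_D = (k_n/2)(V_GS − V_t)² = (3.9/2)×(1.52 − 0.97)² = 1.95×0.555² = 0.6 mA.
V_DS = V_DD − I_D·R_D = 14 − 0.6×0.56 = 13.7 V.
Saturation requires V_DS ≥ V_GS − V_t = 0.555 V; 13.7 ≥ 0.555 ✓.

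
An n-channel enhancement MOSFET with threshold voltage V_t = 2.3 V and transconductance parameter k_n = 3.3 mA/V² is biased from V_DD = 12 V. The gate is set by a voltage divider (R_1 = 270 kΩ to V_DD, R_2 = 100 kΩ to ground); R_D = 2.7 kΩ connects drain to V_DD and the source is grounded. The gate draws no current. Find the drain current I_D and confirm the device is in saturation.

I_D ≈ 1.5 mA

V_G = V_DD·R_2/(R_1+R_2) = 12×100/370 = 3.24 V. With the source grounded, V_GS = V_G = 3.24 V.
Assume saturation: I_D = (k_n/2)(V_GS − V_t)² = (3.3/2)×(3.24 − 2.3)² = 1.65×0.943² = 1.47 mA.
V_DS = V_DD − I_D·R_D = 12 − 1.47×2.7 = 8.04 V.
Saturation requires V_DS ≥ V_GS − V_t = 0.943 V; 8.04 ≥ 0.943 ✓.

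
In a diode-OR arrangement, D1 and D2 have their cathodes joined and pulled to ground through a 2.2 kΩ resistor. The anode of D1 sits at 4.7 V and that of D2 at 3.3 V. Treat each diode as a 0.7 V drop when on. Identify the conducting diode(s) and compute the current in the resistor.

Only D1 conducts; I_R ≈ 1.8 mA

Assume both conduct. Then node N would need to be at both 4.7−0.7 = 4 V and 3.3−0.7 = 2.6 V, which is impossible.
Assume only D1 conducts: V_N = 4.7 − 0.7 = 4 V, so I_R = 4/2.2 = 1.82 mA.
Check D2: its anode-to-cathode voltage is 3.3 − 4 = -0.7 V < 0.7 V, so it is off. The assumption is consistent.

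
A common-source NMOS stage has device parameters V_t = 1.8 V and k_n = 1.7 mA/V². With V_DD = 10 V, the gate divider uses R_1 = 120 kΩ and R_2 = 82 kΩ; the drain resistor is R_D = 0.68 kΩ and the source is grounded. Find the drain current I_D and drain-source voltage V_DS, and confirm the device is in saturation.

V_G = V_DD·R_2/(R_1+R_2) = 10×82/202 = 4.06 V. With the source grounded, V_GS = V_G = 4.06 V.
Assume saturation: I_D = (k_n/2)(V_GS − V_t)² = (1.7/2)×(4.06 − 1.8)² = 0.85×2.26² = 4.34 mA.
V_DS = V_DD − I_D·R_D = 10 − 4.34×0.68 = 7.05 V.
Saturation requires V_DS ≥ V_GS − V_t = 2.26 V; 7.05 ≥ 2.26 ✓.

I_D ≈ 4.3 mA, V_DS ≈ 7 V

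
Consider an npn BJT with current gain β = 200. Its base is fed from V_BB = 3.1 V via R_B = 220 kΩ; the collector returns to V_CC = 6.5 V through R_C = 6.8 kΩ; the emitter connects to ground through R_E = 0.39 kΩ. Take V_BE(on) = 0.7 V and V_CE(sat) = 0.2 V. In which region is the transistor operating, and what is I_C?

saturation; I_C ≈ 0.88 mA

Assume active: I_B = (3.1 − 0.7)/(220 + 201×0.39) = 0.00804 mA, I_C = β·I_B = 1.61 mA.
Then V_CE = 6.5 − 1.61×6.8 − 1.62×0.39 = -5.07 V < 0.2 V — the active assumption fails.
Re-solve with V_CE = 0.2 V. KCL at the emitter: V_E/R_E = (V_BB−0.7−V_E)/R_B + (V_CC−0.2−V_E)/R_C, giving V_E = 0.345 V.
I_C = (V_CC − 0.2 − V_E)/R_C = (6.3 − 0.345)/6.8 = 0.876 mA.
Check: I_B = (2.4 − 0.345)/220 = 0.00934 mA, and β·I_B = 1.87 mA > I_C, confirming saturation.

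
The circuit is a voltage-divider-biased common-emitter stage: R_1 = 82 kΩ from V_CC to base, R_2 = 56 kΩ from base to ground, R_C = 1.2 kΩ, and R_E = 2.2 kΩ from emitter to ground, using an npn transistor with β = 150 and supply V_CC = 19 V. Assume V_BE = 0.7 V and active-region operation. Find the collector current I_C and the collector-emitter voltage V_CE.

Thevenize the base divider: V_Th = V_CC·R_2/(R_1+R_2) = 19×56/138 = 7.71 V, R_Th = R_1‖R_2 = 33.3 kΩ.
Base-emitter loop: V_Th = I_B·R_Th + V_BE + (β+1)I_B·R_E, so I_B = (7.71 − 0.7) / (33.3 + 151×2.2) = 0.0192 mA.
I_C = β·I_B = 150×0.0192 = 2.88 mA, and I_E = (β+1)I_B = 2.9 mA.
V_CE = V_CC − I_C·R_C − I_E·R_E = 19 − 2.88×1.2 − 2.9×2.2 = 9.18 V.
V_CE = 9.18 V > 0.2 V confirms active-region operation.

I_C ≈ 2.9 mA, V_CE ≈ 9.2 V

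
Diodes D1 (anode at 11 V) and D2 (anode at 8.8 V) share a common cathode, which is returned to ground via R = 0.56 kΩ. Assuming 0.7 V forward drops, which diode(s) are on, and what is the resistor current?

Assume both conduct. Then node N would need to be at both 11−0.7 = 10.3 V and 8.8−0.7 = 8.1 V, which is impossible.
Assume only D1 conducts: V_N = 11 − 0.7 = 10.3 V, so I_R = 10.3/0.56 = 18.4 mA.
Check D2: its anode-to-cathode voltage is 8.8 − 10.3 = -1.5 V < 0.7 V, so it is off. The assumption is consistent.

Only D1 conducts; I_R ≈ 18 mA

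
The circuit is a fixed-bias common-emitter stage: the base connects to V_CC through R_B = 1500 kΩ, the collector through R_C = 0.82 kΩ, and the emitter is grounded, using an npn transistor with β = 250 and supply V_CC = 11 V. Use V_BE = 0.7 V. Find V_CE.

Base loop: V_CC = I_B·R_B + V_BE, so I_B = (11 − 0.7)/1500 kΩ = 0.00687 mA.
In the active region I_C = β·I_B = 250 × 0.00687 = 1.72 mA.
Collector loop: V_CE = V_CC − I_C·R_C = 11 − 1.72×0.82 = 9.59 V.
Since V_CE = 9.59 V > V_CE(sat) ≈ 0.2 V, the transistor is in the active region as assumed.

V_CE ≈ 9.6 V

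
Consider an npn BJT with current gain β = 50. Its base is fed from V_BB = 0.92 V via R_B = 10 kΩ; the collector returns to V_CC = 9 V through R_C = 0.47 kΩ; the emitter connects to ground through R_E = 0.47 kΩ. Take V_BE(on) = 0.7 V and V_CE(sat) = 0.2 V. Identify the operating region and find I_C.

Assume active. Base-emitter loop: I_B = (V_BB − V_BE)/(R_B + (β+1)R_E) = (0.92 − 0.7)/(10 + 51×0.47) = 0.00648 mA.
I_C = β·I_B = 50×0.00648 = 0.324 mA.
V_CE = V_CC − I_C·R_C − I_E·R_E = 9 − 0.324×0.47 − 0.33×0.47 = 8.69 V > V_CE(sat), so the active-region assumption holds.

active; I_C ≈ 0.32 mA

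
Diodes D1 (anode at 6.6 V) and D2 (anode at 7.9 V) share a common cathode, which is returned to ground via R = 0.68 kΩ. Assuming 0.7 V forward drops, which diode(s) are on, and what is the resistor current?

Only D2 conducts; I_R ≈ 11 mA

Assume both conduct. Then node N would need to be at both 6.6−0.7 = 5.9 V and 7.9−0.7 = 7.2 V, which is impossible.
Assume only D2 conducts: V_N = 7.9 − 0.7 = 7.2 V, so I_R = 7.2/0.68 = 10.6 mA.
Check D1: its anode-to-cathode voltage is 6.6 − 7.2 = -0.6 V < 0.7 V, so it is off. The assumption is consistent.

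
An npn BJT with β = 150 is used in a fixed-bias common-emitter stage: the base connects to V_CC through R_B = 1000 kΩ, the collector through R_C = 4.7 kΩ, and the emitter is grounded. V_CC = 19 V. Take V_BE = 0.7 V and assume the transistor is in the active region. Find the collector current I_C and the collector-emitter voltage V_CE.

I_C ≈ 2.7 mA, V_CE ≈ 6.1 V

Base loop: V_CC = I_B·R_B + V_BE, so I_B = (19 − 0.7)/1000 kΩ = 0.0183 mA.
In the active region I_C = β·I_B = 150 × 0.0183 = 2.75 mA.
Collector loop: V_CE = V_CC − I_C·R_C = 19 − 2.75×4.7 = 6.1 V.
Since V_CE = 6.1 V > V_CE(sat) ≈ 0.2 V, the transistor is in the active region as assumed.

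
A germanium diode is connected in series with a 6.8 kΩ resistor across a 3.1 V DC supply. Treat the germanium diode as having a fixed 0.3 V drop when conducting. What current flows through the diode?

KVL around the loop: 3.1 = V_D + I·R = 0.3 + I × 6.8 kΩ.
So I = (3.1 − 0.3) / 6.8 kΩ = 2.8 / 6.8 = 0.412 mA.

I ≈ 0.41 mA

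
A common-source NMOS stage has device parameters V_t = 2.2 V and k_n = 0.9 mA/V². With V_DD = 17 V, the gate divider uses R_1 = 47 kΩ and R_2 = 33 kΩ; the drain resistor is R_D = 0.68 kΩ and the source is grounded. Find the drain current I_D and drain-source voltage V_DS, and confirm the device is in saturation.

I_D ≈ 10 mA, V_DS ≈ 9.9 V

V_G = V_DD·R_2/(R_1+R_2) = 17×33/80 = 7.01 V. With the source grounded, V_GS = V_G = 7.01 V.
Assume saturation: I_D = (k_n/2)(V_GS − V_t)² = (0.9/2)×(7.01 − 2.2)² = 0.45×4.81² = 10.4 mA.
V_DS = V_DD − I_D·R_D = 17 − 10.4×0.68 = 9.91 V.
Saturation requires V_DS ≥ V_GS − V_t = 4.81 V; 9.91 ≥ 4.81 ✓.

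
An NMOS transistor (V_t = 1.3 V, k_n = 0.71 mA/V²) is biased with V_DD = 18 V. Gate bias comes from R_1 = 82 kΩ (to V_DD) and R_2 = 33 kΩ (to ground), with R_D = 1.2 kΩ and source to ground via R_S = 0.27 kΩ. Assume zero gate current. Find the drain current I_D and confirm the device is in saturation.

I_D ≈ 3.2 mA

V_G = V_DD·R_2/(R_1+R_2) = 18×33/115 = 5.17 V.
Assume saturation: I_D = (k_n/2)(V_GS − V_t)² with V_GS = V_G − I_D·R_S = 5.17 − 0.27·I_D.
Substituting gives 0.0259·I_D² − 1.74·I_D + 5.3 = 0, with roots I_D = 3.2 or 64.1 mA.
The root I_D = 64.1 mA gives V_GS = -12.1 V ≤ V_t, so take I_D = 3.2 mA.
Then V_GS = 4.3 V and V_DS = V_DD − I_D(R_D+R_S) = 18 − 3.2×1.47 = 13.3 V.
Saturation requires V_DS ≥ V_GS − V_t = 3 V; 13.3 ≥ 3 ✓.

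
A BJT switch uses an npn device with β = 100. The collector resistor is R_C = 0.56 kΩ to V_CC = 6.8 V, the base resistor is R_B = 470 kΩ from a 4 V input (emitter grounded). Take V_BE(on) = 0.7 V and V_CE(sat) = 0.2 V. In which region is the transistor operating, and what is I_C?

active; I_C ≈ 0.7 mA

Assume active. Base-emitter loop: I_B = (V_BB − V_BE)/R_B = (4 − 0.7)/470 = 0.00702 mA.
I_C = β·I_B = 100×0.00702 = 0.702 mA.
V_CE = V_CC − I_C·R_C = 6.8 − 0.702×0.56 = 6.41 V > V_CE(sat), so the active-region assumption holds.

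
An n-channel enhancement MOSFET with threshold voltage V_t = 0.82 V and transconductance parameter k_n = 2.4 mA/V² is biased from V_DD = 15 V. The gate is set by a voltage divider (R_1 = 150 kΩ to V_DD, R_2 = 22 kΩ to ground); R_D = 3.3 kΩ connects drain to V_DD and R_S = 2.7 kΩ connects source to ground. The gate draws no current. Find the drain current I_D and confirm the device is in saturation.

I_D ≈ 0.24 mA

V_G = V_DD·R_2/(R_1+R_2) = 15×22/172 = 1.92 V.
Assume saturation: I_D = (k_n/2)(V_GS − V_t)² with V_GS = V_G − I_D·R_S = 1.92 − 2.7·I_D.
Substituting gives 8.75·I_D² − 8.12·I_D + 1.45 = 0, with roots I_D = 0.241 or 0.687 mA.
The root I_D = 0.687 mA gives V_GS = 0.0633 V ≤ V_t, so take I_D = 0.241 mA.
Then V_GS = 1.27 V and V_DS = V_DD − I_D(R_D+R_S) = 15 − 0.241×6 = 13.6 V.
Saturation requires V_DS ≥ V_GS − V_t = 0.448 V; 13.6 ≥ 0.448 ✓.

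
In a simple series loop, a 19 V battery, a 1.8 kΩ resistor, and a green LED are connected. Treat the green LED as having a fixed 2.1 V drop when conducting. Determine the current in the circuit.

KVL around the loop: 19 = V_D + I·R = 2.1 + I × 1.8 kΩ.
So I = (19 − 2.1) / 1.8 kΩ = 16.9 / 1.8 = 9.39 mA.

I ≈ 9.4 mA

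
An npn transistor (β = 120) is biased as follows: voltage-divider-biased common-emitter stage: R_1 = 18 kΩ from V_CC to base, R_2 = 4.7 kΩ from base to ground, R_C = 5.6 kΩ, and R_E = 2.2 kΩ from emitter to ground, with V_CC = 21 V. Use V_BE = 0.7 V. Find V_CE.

V_CE ≈ 8.3 V

Thevenize the base divider: V_Th = V_CC·R_2/(R_1+R_2) = 21×4.7/22.7 = 4.35 V, R_Th = R_1‖R_2 = 3.73 kΩ.
Base-emitter loop: V_Th = I_B·R_Th + V_BE + (β+1)I_B·R_E, so I_B = (4.35 − 0.7) / (3.73 + 121×2.2) = 0.0135 mA.
I_C = β·I_B = 120×0.0135 = 1.62 mA, and I_E = (β+1)I_B = 1.64 mA.
V_CE = V_CC − I_C·R_C − I_E·R_E = 21 − 1.62×5.6 − 1.64×2.2 = 8.32 V.
V_CE = 8.32 V > 0.2 V confirms active-region operation.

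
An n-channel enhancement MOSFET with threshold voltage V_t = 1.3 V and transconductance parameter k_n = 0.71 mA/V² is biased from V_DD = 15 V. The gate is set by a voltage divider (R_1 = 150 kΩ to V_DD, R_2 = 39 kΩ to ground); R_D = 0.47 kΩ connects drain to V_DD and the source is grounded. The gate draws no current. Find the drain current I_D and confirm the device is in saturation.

I_D ≈ 1.1 mA

V_G = V_DD·R_2/(R_1+R_2) = 15×39/189 = 3.1 V. With the source grounded, V_GS = V_G = 3.1 V.
Assume saturation: I_D = (k_n/2)(V_GS − V_t)² = (0.71/2)×(3.1 − 1.3)² = 0.355×1.8² = 1.14 mA.
V_DS = V_DD − I_D·R_D = 15 − 1.14×0.47 = 14.5 V.
Saturation requires V_DS ≥ V_GS − V_t = 1.8 V; 14.5 ≥ 1.8 ✓.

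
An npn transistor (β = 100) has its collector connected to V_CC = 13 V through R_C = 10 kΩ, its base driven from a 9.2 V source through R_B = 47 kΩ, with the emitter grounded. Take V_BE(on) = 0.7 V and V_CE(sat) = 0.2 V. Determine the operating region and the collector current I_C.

Assume active: I_B = (9.2 − 0.7)/47 = 0.181 mA, giving I_C = β·I_B = 18.1 mA.
But then V_CE = 13 − 18.1×10 = -168 V < V_CE(sat) = 0.2 V — impossible in the active region.
So the transistor is saturated. With V_CE = 0.2 V, I_C = (V_CC − 0.2)/R_C = 12.8/10 = 1.28 mA.
Check: β·I_B = 18.1 mA > I_C = 1.28 mA, confirming saturation.

saturation; I_C ≈ 1.3 mA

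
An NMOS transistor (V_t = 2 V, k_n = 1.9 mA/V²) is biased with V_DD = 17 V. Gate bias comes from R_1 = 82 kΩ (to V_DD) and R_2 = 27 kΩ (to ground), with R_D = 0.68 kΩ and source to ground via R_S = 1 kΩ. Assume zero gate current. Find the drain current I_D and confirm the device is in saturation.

V_G = V_DD·R_2/(R_1+R_2) = 17×27/109 = 4.21 V.
Assume saturation: I_D = (k_n/2)(V_GS − V_t)² with V_GS = V_G − I_D·R_S = 4.21 − 1·I_D.
Substituting gives 0.95·I_D² − 5.2·I_D + 4.64 = 0, with roots I_D = 1.12 or 4.35 mA.
The root I_D = 4.35 mA gives V_GS = -0.14 V ≤ V_t, so take I_D = 1.12 mA.
Then V_GS = 3.09 V and V_DS = V_DD − I_D(R_D+R_S) = 17 − 1.12×1.68 = 15.1 V.
Saturation requires V_DS ≥ V_GS − V_t = 1.09 V; 15.1 ≥ 1.09 ✓.

I_D ≈ 1.1 mA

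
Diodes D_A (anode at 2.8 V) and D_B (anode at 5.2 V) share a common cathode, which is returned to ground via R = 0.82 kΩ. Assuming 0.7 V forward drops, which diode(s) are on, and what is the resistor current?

Assume both conduct. Then node N would need to be at both 2.8−0.7 = 2.1 V and 5.2−0.7 = 4.5 V, which is impossible.
Assume only D_B conducts: V_N = 5.2 − 0.7 = 4.5 V, so I_R = 4.5/0.82 = 5.49 mA.
Check D_A: its anode-to-cathode voltage is 2.8 − 4.5 = -1.7 V < 0.7 V, so it is off. The assumption is consistent.

Only D_B conducts; I_R ≈ 5.5 mA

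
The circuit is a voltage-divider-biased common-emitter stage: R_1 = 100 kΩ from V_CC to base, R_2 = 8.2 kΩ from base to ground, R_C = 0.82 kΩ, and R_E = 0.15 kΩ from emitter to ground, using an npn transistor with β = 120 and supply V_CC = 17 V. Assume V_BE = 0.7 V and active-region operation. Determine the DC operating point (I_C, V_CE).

Thevenize the base divider: V_Th = V_CC·R_2/(R_1+R_2) = 17×8.2/108 = 1.29 V, R_Th = R_1‖R_2 = 7.58 kΩ.
Base-emitter loop: V_Th = I_B·R_Th + V_BE + (β+1)I_B·R_E, so I_B = (1.29 − 0.7) / (7.58 + 121×0.15) = 0.0229 mA.
I_C = β·I_B = 120×0.0229 = 2.74 mA, and I_E = (β+1)I_B = 2.77 mA.
V_CE = V_CC − I_C·R_C − I_E·R_E = 17 − 2.74×0.82 − 2.77×0.15 = 14.3 V.
V_CE = 14.3 V > 0.2 V confirms active-region operation.

I_C ≈ 2.7 mA, V_CE ≈ 14 V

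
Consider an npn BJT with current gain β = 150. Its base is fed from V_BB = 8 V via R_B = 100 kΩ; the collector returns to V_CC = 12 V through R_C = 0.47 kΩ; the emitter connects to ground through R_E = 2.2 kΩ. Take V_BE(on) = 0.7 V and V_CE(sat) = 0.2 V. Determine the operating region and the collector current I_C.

Assume active. Base-emitter loop: I_B = (V_BB − V_BE)/(R_B + (β+1)R_E) = (8 − 0.7)/(100 + 151×2.2) = 0.0169 mA.
I_C = β·I_B = 150×0.0169 = 2.53 mA.
V_CE = V_CC − I_C·R_C − I_E·R_E = 12 − 2.53×0.47 − 2.55×2.2 = 5.2 V > V_CE(sat), so the active-region assumption holds.

active; I_C ≈ 2.5 mA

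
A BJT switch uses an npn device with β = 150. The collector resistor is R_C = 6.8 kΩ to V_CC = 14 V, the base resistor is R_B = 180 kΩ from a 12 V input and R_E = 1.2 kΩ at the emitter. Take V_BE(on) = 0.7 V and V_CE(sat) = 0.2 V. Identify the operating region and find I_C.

saturation; I_C ≈ 1.7 mA

Assume active: I_B = (12 − 0.7)/(180 + 151×1.2) = 0.0313 mA, I_C = β·I_B = 4.69 mA.
Then V_CE = 14 − 4.69×6.8 − 4.72×1.2 = -23.6 V < 0.2 V — the active assumption fails.
Re-solve with V_CE = 0.2 V. KCL at the emitter: V_E/R_E = (V_BB−0.7−V_E)/R_B + (V_CC−0.2−V_E)/R_C, giving V_E = 2.12 V.
I_C = (V_CC − 0.2 − V_E)/R_C = (13.8 − 2.12)/6.8 = 1.72 mA.
Check: I_B = (11.3 − 2.12)/180 = 0.051 mA, and β·I_B = 7.65 mA > I_C, confirming saturation.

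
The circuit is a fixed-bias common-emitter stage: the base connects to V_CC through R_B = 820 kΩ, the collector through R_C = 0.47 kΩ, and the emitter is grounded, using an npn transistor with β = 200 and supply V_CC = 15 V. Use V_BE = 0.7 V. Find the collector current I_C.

Base loop: V_CC = I_B·R_B + V_BE, so I_B = (15 − 0.7)/820 kΩ = 0.0174 mA.
In the active region I_C = β·I_B = 200 × 0.0174 = 3.49 mA.
Collector loop: V_CE = V_CC − I_C·R_C = 15 − 3.49×0.47 = 13.4 V.
Since V_CE = 13.4 V > V_CE(sat) ≈ 0.2 V, the transistor is in the active region as assumed.

I_C ≈ 3.5 mA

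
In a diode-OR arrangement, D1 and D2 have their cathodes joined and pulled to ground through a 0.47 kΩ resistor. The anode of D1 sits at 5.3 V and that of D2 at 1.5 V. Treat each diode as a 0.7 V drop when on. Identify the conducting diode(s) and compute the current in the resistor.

Assume both conduct. Then node N would need to be at both 5.3−0.7 = 4.6 V and 1.5−0.7 = 0.8 V, which is impossible.
Assume only D1 conducts: V_N = 5.3 − 0.7 = 4.6 V, so I_R = 4.6/0.47 = 9.79 mA.
Check D2: its anode-to-cathode voltage is 1.5 − 4.6 = -3.1 V < 0.7 V, so it is off. The assumption is consistent.

Only D1 conducts; I_R ≈ 9.8 mA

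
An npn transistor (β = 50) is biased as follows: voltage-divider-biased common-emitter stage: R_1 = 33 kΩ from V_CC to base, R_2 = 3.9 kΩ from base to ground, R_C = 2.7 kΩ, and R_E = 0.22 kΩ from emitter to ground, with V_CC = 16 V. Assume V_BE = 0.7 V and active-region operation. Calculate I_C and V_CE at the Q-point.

I_C ≈ 3.4 mA, V_CE ≈ 6.1 V

Thevenize the base divider: V_Th = V_CC·R_2/(R_1+R_2) = 16×3.9/36.9 = 1.69 V, R_Th = R_1‖R_2 = 3.49 kΩ.
Base-emitter loop: V_Th = I_B·R_Th + V_BE + (β+1)I_B·R_E, so I_B = (1.69 − 0.7) / (3.49 + 51×0.22) = 0.0674 mA.
I_C = β·I_B = 50×0.0674 = 3.37 mA, and I_E = (β+1)I_B = 3.44 mA.
V_CE = V_CC − I_C·R_C − I_E·R_E = 16 − 3.37×2.7 − 3.44×0.22 = 6.15 V.
V_CE = 6.15 V > 0.2 V confirms active-region operation.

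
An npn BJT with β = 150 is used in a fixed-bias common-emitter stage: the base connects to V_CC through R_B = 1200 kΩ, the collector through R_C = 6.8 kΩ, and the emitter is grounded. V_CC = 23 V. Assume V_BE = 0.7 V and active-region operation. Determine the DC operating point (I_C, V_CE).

Base loop: V_CC = I_B·R_B + V_BE, so I_B = (23 − 0.7)/1200 kΩ = 0.0186 mA.
In the active region I_C = β·I_B = 150 × 0.0186 = 2.79 mA.
Collector loop: V_CE = V_CC − I_C·R_C = 23 − 2.79×6.8 = 4.04 V.
Since V_CE = 4.04 V > V_CE(sat) ≈ 0.2 V, the transistor is in the active region as assumed.

I_C ≈ 2.8 mA, V_CE ≈ 4 V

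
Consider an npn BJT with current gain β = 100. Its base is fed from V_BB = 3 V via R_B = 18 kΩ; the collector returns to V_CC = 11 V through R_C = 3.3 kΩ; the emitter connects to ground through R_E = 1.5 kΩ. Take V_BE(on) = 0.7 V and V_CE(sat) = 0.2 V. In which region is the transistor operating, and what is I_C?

active; I_C ≈ 1.4 mA

Assume active. Base-emitter loop: I_B = (V_BB − V_BE)/(R_B + (β+1)R_E) = (3 − 0.7)/(18 + 101×1.5) = 0.0136 mA.
I_C = β·I_B = 100×0.0136 = 1.36 mA.
V_CE = V_CC − I_C·R_C − I_E·R_E = 11 − 1.36×3.3 − 1.37×1.5 = 4.47 V > V_CE(sat), so the active-region assumption holds.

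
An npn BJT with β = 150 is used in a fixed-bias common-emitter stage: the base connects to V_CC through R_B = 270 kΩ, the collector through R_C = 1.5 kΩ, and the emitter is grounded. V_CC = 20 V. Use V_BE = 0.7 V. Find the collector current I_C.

Base loop: V_CC = I_B·R_B + V_BE, so I_B = (20 − 0.7)/270 kΩ = 0.0715 mA.
In the active region I_C = β·I_B = 150 × 0.0715 = 10.7 mA.
Collector loop: V_CE = V_CC − I_C·R_C = 20 − 10.7×1.5 = 3.92 V.
Since V_CE = 3.92 V > V_CE(sat) ≈ 0.2 V, the transistor is in the active region as assumed.

I_C ≈ 11 mA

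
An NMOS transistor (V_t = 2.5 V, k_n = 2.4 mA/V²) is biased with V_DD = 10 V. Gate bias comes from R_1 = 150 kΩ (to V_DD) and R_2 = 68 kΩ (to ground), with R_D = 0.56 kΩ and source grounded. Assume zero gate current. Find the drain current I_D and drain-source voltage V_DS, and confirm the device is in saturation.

I_D ≈ 0.46 mA, V_DS ≈ 9.7 V

V_G = V_DD·R_2/(R_1+R_2) = 10×68/218 = 3.12 V. With the source grounded, V_GS = V_G = 3.12 V.
Assume saturation: I_D = (k_n/2)(V_GS − V_t)² = (2.4/2)×(3.12 − 2.5)² = 1.2×0.619² = 0.46 mA.
V_DS = V_DD − I_D·R_D = 10 − 0.46×0.56 = 9.74 V.
Saturation requires V_DS ≥ V_GS − V_t = 0.619 V; 9.74 ≥ 0.619 ✓.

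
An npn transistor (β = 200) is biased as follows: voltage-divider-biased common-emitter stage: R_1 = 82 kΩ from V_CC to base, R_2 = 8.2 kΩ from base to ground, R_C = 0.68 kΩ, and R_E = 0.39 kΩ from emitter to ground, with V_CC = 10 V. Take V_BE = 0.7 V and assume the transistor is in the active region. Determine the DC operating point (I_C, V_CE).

Thevenize the base divider: V_Th = V_CC·R_2/(R_1+R_2) = 10×8.2/90.2 = 0.909 V, R_Th = R_1‖R_2 = 7.45 kΩ.
Base-emitter loop: V_Th = I_B·R_Th + V_BE + (β+1)I_B·R_E, so I_B = (0.909 − 0.7) / (7.45 + 201×0.39) = 0.00244 mA.
I_C = β·I_B = 200×0.00244 = 0.487 mA, and I_E = (β+1)I_B = 0.49 mA.
V_CE = V_CC − I_C·R_C − I_E·R_E = 10 − 0.487×0.68 − 0.49×0.39 = 9.48 V.
V_CE = 9.48 V > 0.2 V confirms active-region operation.

I_C ≈ 0.49 mA, V_CE ≈ 9.5 V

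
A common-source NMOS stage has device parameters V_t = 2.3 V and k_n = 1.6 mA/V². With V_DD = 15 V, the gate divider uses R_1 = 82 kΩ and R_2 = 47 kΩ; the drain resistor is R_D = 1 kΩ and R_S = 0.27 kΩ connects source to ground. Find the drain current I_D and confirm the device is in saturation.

V_G = V_DD·R_2/(R_1+R_2) = 15×47/129 = 5.47 V.
Assume saturation: I_D = (k_n/2)(V_GS − V_t)² with V_GS = V_G − I_D·R_S = 5.47 − 0.27·I_D.
Substituting gives 0.0583·I_D² − 2.37·I_D + 8.01 = 0, with roots I_D = 3.73 or 36.9 mA.
The root I_D = 36.9 mA gives V_GS = -4.49 V ≤ V_t, so take I_D = 3.73 mA.
Then V_GS = 4.46 V and V_DS = V_DD − I_D(R_D+R_S) = 15 − 3.73×1.27 = 10.3 V.
Saturation requires V_DS ≥ V_GS − V_t = 2.16 V; 10.3 ≥ 2.16 ✓.

I_D ≈ 3.7 mA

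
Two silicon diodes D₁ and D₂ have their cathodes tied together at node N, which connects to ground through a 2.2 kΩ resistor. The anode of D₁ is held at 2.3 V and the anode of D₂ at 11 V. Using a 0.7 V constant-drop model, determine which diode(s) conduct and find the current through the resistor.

Only D₂ conducts; I_R ≈ 4.7 mA

Assume both conduct. Then node N would need to be at both 2.3−0.7 = 1.6 V and 11−0.7 = 10.3 V, which is impossible.
Assume only D₂ conducts: V_N = 11 − 0.7 = 10.3 V, so I_R = 10.3/2.2 = 4.68 mA.
Check D₁: its anode-to-cathode voltage is 2.3 − 10.3 = -8 V < 0.7 V, so it is off. The assumption is consistent.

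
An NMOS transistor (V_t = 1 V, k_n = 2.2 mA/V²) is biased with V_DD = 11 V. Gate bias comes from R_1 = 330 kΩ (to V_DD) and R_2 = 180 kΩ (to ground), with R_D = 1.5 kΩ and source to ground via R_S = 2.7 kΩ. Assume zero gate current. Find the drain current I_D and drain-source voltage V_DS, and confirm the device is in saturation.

I_D ≈ 0.76 mA, V_DS ≈ 7.8 V

V_G = V_DD·R_2/(R_1+R_2) = 11×180/510 = 3.88 V.
Assume saturation: I_D = (k_n/2)(V_GS − V_t)² with V_GS = V_G − I_D·R_S = 3.88 − 2.7·I_D.
Substituting gives 8.02·I_D² − 18.1·I_D + 9.14 = 0, with roots I_D = 0.76 or 1.5 mA.
The root I_D = 1.5 mA gives V_GS = -0.168 V ≤ V_t, so take I_D = 0.76 mA.
Then V_GS = 1.83 V and V_DS = V_DD − I_D(R_D+R_S) = 11 − 0.76×4.2 = 7.81 V.
Saturation requires V_DS ≥ V_GS − V_t = 0.831 V; 7.81 ≥ 0.831 ✓.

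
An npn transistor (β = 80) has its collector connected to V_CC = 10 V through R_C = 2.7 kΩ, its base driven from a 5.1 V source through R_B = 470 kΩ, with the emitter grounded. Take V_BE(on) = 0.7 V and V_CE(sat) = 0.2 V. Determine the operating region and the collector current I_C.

active; I_C ≈ 0.75 mA

Assume active. Base-emitter loop: I_B = (V_BB − V_BE)/R_B = (5.1 − 0.7)/470 = 0.00936 mA.
I_C = β·I_B = 80×0.00936 = 0.749 mA.
V_CE = V_CC − I_C·R_C = 10 − 0.749×2.7 = 7.98 V > V_CE(sat), so the active-region assumption holds.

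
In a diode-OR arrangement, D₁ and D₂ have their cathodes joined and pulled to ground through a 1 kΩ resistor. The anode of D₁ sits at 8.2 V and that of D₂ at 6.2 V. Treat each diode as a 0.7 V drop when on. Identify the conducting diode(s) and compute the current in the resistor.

Only D₁ conducts; I_R ≈ 7.5 mA

Assume both conduct. Then node N would need to be at both 8.2−0.7 = 7.5 V and 6.2−0.7 = 5.5 V, which is impossible.
Assume only D₁ conducts: V_N = 8.2 − 0.7 = 7.5 V, so I_R = 7.5/1 = 7.5 mA.
Check D₂: its anode-to-cathode voltage is 6.2 − 7.5 = -1.3 V < 0.7 V, so it is off. The assumption is consistent.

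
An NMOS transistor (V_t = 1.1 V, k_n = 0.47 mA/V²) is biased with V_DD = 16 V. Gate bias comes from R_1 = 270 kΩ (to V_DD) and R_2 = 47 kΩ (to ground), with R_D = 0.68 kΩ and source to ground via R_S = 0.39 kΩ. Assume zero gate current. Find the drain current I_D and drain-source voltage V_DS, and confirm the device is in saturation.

V_G = V_DD·R_2/(R_1+R_2) = 16×47/317 = 2.37 V.
Assume saturation: I_D = (k_n/2)(V_GS − V_t)² with V_GS = V_G − I_D·R_S = 2.37 − 0.39·I_D.
Substituting gives 0.0357·I_D² − 1.23·I_D + 0.38 = 0, with roots I_D = 0.311 or 34.2 mA.
The root I_D = 34.2 mA gives V_GS = -11 V ≤ V_t, so take I_D = 0.311 mA.
Then V_GS = 2.25 V and V_DS = V_DD − I_D(R_D+R_S) = 16 − 0.311×1.07 = 15.7 V.
Saturation requires V_DS ≥ V_GS − V_t = 1.15 V; 15.7 ≥ 1.15 ✓.

I_D ≈ 0.31 mA, V_DS ≈ 16 V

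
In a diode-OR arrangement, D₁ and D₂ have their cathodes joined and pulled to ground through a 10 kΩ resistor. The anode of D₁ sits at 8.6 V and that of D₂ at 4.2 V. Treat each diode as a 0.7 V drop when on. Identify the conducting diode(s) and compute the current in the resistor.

Assume both conduct. Then node N would need to be at both 8.6−0.7 = 7.9 V and 4.2−0.7 = 3.5 V, which is impossible.
Assume only D₁ conducts: V_N = 8.6 − 0.7 = 7.9 V, so I_R = 7.9/10 = 0.79 mA.
Check D₂: its anode-to-cathode voltage is 4.2 − 7.9 = -3.7 V < 0.7 V, so it is off. The assumption is consistent.

Only D₁ conducts; I_R ≈ 0.79 mA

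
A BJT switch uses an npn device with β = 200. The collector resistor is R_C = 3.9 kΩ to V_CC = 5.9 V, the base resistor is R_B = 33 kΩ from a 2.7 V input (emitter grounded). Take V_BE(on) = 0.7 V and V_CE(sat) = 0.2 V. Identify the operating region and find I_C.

Assume active: I_B = (2.7 − 0.7)/33 = 0.0606 mA, giving I_C = β·I_B = 12.1 mA.
But then V_CE = 5.9 − 12.1×3.9 = -41.4 V < V_CE(sat) = 0.2 V — impossible in the active region.
So the transistor is saturated. With V_CE = 0.2 V, I_C = (V_CC − 0.2)/R_C = 5.7/3.9 = 1.46 mA.
Check: β·I_B = 12.1 mA > I_C = 1.46 mA, confirming saturation.

saturation; I_C ≈ 1.5 mA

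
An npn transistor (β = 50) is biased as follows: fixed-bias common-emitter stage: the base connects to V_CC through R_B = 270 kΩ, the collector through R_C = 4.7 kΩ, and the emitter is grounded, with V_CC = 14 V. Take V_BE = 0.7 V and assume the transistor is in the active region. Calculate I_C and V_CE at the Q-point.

I_C ≈ 2.5 mA, V_CE ≈ 2.4 V

Base loop: V_CC = I_B·R_B + V_BE, so I_B = (14 − 0.7)/270 kΩ = 0.0493 mA.
In the active region I_C = β·I_B = 50 × 0.0493 = 2.46 mA.
Collector loop: V_CE = V_CC − I_C·R_C = 14 − 2.46×4.7 = 2.42 V.
Since V_CE = 2.42 V > V_CE(sat) ≈ 0.2 V, the transistor is in the active region as assumed.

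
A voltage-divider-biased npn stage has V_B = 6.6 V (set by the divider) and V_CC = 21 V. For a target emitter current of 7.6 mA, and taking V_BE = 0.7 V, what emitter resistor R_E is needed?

R_E ≈ 0.78 kΩ

V_E = V_B − V_BE = 6.6 − 0.7 = 5.9 V.
R_E = V_E / I_E = 5.9 / 7.6 = 0.776 kΩ.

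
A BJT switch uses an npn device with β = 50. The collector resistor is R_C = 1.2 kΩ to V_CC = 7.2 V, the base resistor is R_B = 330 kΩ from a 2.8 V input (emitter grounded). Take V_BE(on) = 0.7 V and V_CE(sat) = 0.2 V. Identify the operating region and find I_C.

Assume active. Base-emitter loop: I_B = (V_BB − V_BE)/R_B = (2.8 − 0.7)/330 = 0.00636 mA.
I_C = β·I_B = 50×0.00636 = 0.318 mA.
V_CE = V_CC − I_C·R_C = 7.2 − 0.318×1.2 = 6.82 V > V_CE(sat), so the active-region assumption holds.

active; I_C ≈ 0.32 mA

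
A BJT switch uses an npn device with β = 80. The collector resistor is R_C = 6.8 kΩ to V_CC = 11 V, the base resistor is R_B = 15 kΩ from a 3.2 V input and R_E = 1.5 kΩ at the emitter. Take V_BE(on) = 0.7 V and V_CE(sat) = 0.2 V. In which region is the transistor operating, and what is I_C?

saturation; I_C ≈ 1.3 mA

Assume active: I_B = (3.2 − 0.7)/(15 + 81×1.5) = 0.0183 mA, I_C = β·I_B = 1.47 mA.
Then V_CE = 11 − 1.47×6.8 − 1.48×1.5 = -1.19 V < 0.2 V — the active assumption fails.
Re-solve with V_CE = 0.2 V. KCL at the emitter: V_E/R_E = (V_BB−0.7−V_E)/R_B + (V_CC−0.2−V_E)/R_C, giving V_E = 1.99 V.
I_C = (V_CC − 0.2 − V_E)/R_C = (10.8 − 1.99)/6.8 = 1.3 mA.
Check: I_B = (2.5 − 1.99)/15 = 0.0338 mA, and β·I_B = 2.7 mA > I_C, confirming saturation.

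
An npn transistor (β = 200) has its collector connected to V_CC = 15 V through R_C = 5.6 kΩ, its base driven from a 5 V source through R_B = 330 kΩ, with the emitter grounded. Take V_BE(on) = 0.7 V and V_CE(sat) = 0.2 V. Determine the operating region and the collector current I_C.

Assume active. Base-emitter loop: I_B = (V_BB − V_BE)/R_B = (5 − 0.7)/330 = 0.013 mA.
I_C = β·I_B = 200×0.013 = 2.61 mA.
V_CE = V_CC − I_C·R_C = 15 − 2.61×5.6 = 0.406 V > V_CE(sat), so the active-region assumption holds.

active; I_C ≈ 2.6 mA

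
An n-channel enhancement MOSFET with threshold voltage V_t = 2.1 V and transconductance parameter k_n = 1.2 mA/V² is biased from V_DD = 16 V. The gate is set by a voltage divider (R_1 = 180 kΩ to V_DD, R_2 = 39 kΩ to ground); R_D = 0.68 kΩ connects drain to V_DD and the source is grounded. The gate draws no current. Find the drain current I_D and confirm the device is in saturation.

I_D ≈ 0.34 mA

V_G = V_DD·R_2/(R_1+R_2) = 16×39/219 = 2.85 V. With the source grounded, V_GS = V_G = 2.85 V.
Assume saturation: I_D = (k_n/2)(V_GS − V_t)² = (1.2/2)×(2.85 − 2.1)² = 0.6×0.749² = 0.337 mA.
V_DS = V_DD − I_D·R_D = 16 − 0.337×0.68 = 15.8 V.
Saturation requires V_DS ≥ V_GS − V_t = 0.749 V; 15.8 ≥ 0.749 ✓.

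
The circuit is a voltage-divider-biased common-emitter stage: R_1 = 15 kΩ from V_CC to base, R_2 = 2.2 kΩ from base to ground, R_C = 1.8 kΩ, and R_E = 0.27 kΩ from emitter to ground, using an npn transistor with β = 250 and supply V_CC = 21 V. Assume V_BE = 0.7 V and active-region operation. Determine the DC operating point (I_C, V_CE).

Thevenize the base divider: V_Th = V_CC·R_2/(R_1+R_2) = 21×2.2/17.2 = 2.69 V, R_Th = R_1‖R_2 = 1.92 kΩ.
Base-emitter loop: V_Th = I_B·R_Th + V_BE + (β+1)I_B·R_E, so I_B = (2.69 − 0.7) / (1.92 + 251×0.27) = 0.0285 mA.
I_C = β·I_B = 250×0.0285 = 7.12 mA, and I_E = (β+1)I_B = 7.15 mA.
V_CE = V_CC − I_C·R_C − I_E·R_E = 21 − 7.12×1.8 − 7.15×0.27 = 6.24 V.
V_CE = 6.24 V > 0.2 V confirms active-region operation.

I_C ≈ 7.1 mA, V_CE ≈ 6.2 V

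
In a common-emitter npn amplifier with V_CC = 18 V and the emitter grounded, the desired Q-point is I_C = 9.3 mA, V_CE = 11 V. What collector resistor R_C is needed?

R_C ≈ 0.75 kΩ

Collector loop: V_CC = I_C·R_C + V_CE.
R_C = (V_CC − V_CE)/I_C = (18 − 11)/9.3 = 0.753 kΩ.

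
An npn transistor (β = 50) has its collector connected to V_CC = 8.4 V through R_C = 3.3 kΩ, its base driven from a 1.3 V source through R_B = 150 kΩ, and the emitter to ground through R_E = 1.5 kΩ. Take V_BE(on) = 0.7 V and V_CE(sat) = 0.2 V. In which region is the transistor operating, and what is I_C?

Assume active. Base-emitter loop: I_B = (V_BB − V_BE)/(R_B + (β+1)R_E) = (1.3 − 0.7)/(150 + 51×1.5) = 0.00265 mA.
I_C = β·I_B = 50×0.00265 = 0.132 mA.
V_CE = V_CC − I_C·R_C − I_E·R_E = 8.4 − 0.132×3.3 − 0.135×1.5 = 7.76 V > V_CE(sat), so the active-region assumption holds.

active; I_C ≈ 0.13 mA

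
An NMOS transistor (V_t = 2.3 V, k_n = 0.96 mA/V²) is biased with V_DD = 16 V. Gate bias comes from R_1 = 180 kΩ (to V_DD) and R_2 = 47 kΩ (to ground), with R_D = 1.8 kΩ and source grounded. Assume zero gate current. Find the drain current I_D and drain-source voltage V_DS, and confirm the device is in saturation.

V_G = V_DD·R_2/(R_1+R_2) = 16×47/227 = 3.31 V. With the source grounded, V_GS = V_G = 3.31 V.
Assume saturation: I_D = (k_n/2)(V_GS − V_t)² = (0.96/2)×(3.31 − 2.3)² = 0.48×1.01² = 0.492 mA.
V_DS = V_DD − I_D·R_D = 16 − 0.492×1.8 = 15.1 V.
Saturation requires V_DS ≥ V_GS − V_t = 1.01 V; 15.1 ≥ 1.01 ✓.

I_D ≈ 0.49 mA, V_DS ≈ 15 V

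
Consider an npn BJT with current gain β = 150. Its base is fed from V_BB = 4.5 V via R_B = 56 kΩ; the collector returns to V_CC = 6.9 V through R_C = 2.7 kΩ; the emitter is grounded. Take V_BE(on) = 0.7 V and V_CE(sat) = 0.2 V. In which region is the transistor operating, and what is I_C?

Assume active: I_B = (4.5 − 0.7)/56 = 0.0679 mA, giving I_C = β·I_B = 10.2 mA.
But then V_CE = 6.9 − 10.2×2.7 = -20.6 V < V_CE(sat) = 0.2 V — impossible in the active region.
So the transistor is saturated. With V_CE = 0.2 V, I_C = (V_CC − 0.2)/R_C = 6.7/2.7 = 2.48 mA.
Check: β·I_B = 10.2 mA > I_C = 2.48 mA, confirming saturation.

saturation; I_C ≈ 2.5 mA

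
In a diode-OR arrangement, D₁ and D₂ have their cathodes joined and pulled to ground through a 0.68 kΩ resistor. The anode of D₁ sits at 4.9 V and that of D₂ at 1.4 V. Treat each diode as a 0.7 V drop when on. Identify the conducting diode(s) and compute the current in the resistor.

Only D₁ conducts; I_R ≈ 6.2 mA

Assume both conduct. Then node N would need to be at both 4.9−0.7 = 4.2 V and 1.4−0.7 = 0.7 V, which is impossible.
Assume only D₁ conducts: V_N = 4.9 − 0.7 = 4.2 V, so I_R = 4.2/0.68 = 6.18 mA.
Check D₂: its anode-to-cathode voltage is 1.4 − 4.2 = -2.8 V < 0.7 V, so it is off. The assumption is consistent.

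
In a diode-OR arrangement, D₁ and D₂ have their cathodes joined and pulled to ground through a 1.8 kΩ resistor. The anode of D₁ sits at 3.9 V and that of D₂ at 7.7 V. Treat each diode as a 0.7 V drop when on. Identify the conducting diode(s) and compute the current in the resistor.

Only D₂ conducts; I_R ≈ 3.9 mA

Assume both conduct. Then node N would need to be at both 3.9−0.7 = 3.2 V and 7.7−0.7 = 7 V, which is impossible.
Assume only D₂ conducts: V_N = 7.7 − 0.7 = 7 V, so I_R = 7/1.8 = 3.89 mA.
Check D₁: its anode-to-cathode voltage is 3.9 − 7 = -3.1 V < 0.7 V, so it is off. The assumption is consistent.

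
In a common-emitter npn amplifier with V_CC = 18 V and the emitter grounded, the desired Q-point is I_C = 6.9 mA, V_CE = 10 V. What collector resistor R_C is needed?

Collector loop: V_CC = I_C·R_C + V_CE.
R_C = (V_CC − V_CE)/I_C = (18 − 10)/6.9 = 1.16 kΩ.

R_C ≈ 1.2 kΩ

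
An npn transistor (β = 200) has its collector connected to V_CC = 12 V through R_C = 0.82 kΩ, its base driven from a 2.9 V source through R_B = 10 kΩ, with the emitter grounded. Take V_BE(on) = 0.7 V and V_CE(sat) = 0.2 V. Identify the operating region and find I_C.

Assume active: I_B = (2.9 − 0.7)/10 = 0.22 mA, giving I_C = β·I_B = 44 mA.
But then V_CE = 12 − 44×0.82 = -24.1 V < V_CE(sat) = 0.2 V — impossible in the active region.
So the transistor is saturated. With V_CE = 0.2 V, I_C = (V_CC − 0.2)/R_C = 11.8/0.82 = 14.4 mA.
Check: β·I_B = 44 mA > I_C = 14.4 mA, confirming saturation.

saturation; I_C ≈ 14 mA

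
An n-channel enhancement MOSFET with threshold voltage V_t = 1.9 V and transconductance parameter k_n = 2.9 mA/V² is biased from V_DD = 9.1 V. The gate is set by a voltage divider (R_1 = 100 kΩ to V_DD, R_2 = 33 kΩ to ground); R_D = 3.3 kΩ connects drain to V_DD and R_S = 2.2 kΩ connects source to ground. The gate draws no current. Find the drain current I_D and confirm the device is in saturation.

V_G = V_DD·R_2/(R_1+R_2) = 9.1×33/133 = 2.26 V.
Assume saturation: I_D = (k_n/2)(V_GS − V_t)² with V_GS = V_G − I_D·R_S = 2.26 − 2.2·I_D.
Substituting gives 7.02·I_D² − 3.28·I_D + 0.186 = 0, with roots I_D = 0.0658 or 0.402 mA.
The root I_D = 0.402 mA gives V_GS = 1.37 V ≤ V_t, so take I_D = 0.0658 mA.
Then V_GS = 2.11 V and V_DS = V_DD − I_D(R_D+R_S) = 9.1 − 0.0658×5.5 = 8.74 V.
Saturation requires V_DS ≥ V_GS − V_t = 0.213 V; 8.74 ≥ 0.213 ✓.

I_D ≈ 0.066 mA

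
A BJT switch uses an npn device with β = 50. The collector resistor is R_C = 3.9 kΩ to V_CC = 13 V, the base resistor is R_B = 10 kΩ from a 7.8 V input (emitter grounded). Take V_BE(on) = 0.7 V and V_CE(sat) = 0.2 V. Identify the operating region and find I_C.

saturation; I_C ≈ 3.3 mA

Assume active: I_B = (7.8 − 0.7)/10 = 0.71 mA, giving I_C = β·I_B = 35.5 mA.
But then V_CE = 13 − 35.5×3.9 = -125 V < V_CE(sat) = 0.2 V — impossible in the active region.
So the transistor is saturated. With V_CE = 0.2 V, I_C = (V_CC − 0.2)/R_C = 12.8/3.9 = 3.28 mA.
Check: β·I_B = 35.5 mA > I_C = 3.28 mA, confirming saturation.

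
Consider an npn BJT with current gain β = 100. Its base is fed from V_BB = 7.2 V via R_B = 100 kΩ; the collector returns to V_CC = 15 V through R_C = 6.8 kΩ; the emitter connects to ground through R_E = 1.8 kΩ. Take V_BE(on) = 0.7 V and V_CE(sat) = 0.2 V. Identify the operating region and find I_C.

Assume active: I_B = (7.2 − 0.7)/(100 + 101×1.8) = 0.0231 mA, I_C = β·I_B = 2.31 mA.
Then V_CE = 15 − 2.31×6.8 − 2.33×1.8 = -4.88 V < 0.2 V — the active assumption fails.
Re-solve with V_CE = 0.2 V. KCL at the emitter: V_E/R_E = (V_BB−0.7−V_E)/R_B + (V_CC−0.2−V_E)/R_C, giving V_E = 3.15 V.
I_C = (V_CC − 0.2 − V_E)/R_C = (14.8 − 3.15)/6.8 = 1.71 mA.
Check: I_B = (6.5 − 3.15)/100 = 0.0335 mA, and β·I_B = 3.35 mA > I_C, confirming saturation.

saturation; I_C ≈ 1.7 mA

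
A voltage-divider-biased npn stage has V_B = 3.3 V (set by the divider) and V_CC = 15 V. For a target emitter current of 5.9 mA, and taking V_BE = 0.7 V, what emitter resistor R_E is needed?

V_E = V_B − V_BE = 3.3 − 0.7 = 2.6 V.
R_E = V_E / I_E = 2.6 / 5.9 = 0.441 kΩ.

R_E ≈ 0.44 kΩ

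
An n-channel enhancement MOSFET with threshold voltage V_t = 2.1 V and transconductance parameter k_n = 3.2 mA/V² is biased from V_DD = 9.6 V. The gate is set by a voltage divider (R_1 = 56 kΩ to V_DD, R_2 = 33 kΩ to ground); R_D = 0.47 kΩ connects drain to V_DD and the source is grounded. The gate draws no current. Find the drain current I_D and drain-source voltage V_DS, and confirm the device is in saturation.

I_D ≈ 3.4 mA, V_DS ≈ 8 V

V_G = V_DD·R_2/(R_1+R_2) = 9.6×33/89 = 3.56 V. With the source grounded, V_GS = V_G = 3.56 V.
Assume saturation: I_D = (k_n/2)(V_GS − V_t)² = (3.2/2)×(3.56 − 2.1)² = 1.6×1.46² = 3.41 mA.
V_DS = V_DD − I_D·R_D = 9.6 − 3.41×0.47 = 8 V.
Saturation requires V_DS ≥ V_GS − V_t = 1.46 V; 8 ≥ 1.46 ✓.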